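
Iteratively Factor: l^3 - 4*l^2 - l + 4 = (l - 1)*(l^2 - 3*l - 4) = (l - 1)*(l + 1)*(l - 4)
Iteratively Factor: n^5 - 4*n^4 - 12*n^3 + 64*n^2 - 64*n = (n - 2)*(n^4 - 2*n^3 - 16*n^2 + 32*n) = n*(n - 2)*(n^3 - 2*n^2 - 16*n + 32) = n*(n - 2)*(n + 4)*(n^2 - 6*n + 8) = n*(n - 4)*(n - 2)*(n + 4)*(n - 2)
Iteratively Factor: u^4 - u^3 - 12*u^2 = (u)*(u^3 - u^2 - 12*u) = u^2*(u^2 - u - 12) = u^2*(u - 4)*(u + 3)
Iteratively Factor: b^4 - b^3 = (b)*(b^3 - b^2) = b^2*(b^2 - b) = b^3*(b - 1)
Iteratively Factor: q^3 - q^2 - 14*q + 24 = (q - 2)*(q^2 + q - 12) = (q - 2)*(q + 4)*(q - 3)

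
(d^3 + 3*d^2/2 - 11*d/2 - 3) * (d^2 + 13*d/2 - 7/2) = d^5 + 8*d^4 + 3*d^3/4 - 44*d^2 - d/4 + 21/2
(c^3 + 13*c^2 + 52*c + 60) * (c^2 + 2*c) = c^5 + 15*c^4 + 78*c^3 + 164*c^2 + 120*c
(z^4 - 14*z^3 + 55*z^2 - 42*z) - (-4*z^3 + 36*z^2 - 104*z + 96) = z^4 - 10*z^3 + 19*z^2 + 62*z - 96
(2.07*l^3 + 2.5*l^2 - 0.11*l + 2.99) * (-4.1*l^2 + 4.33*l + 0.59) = -8.487*l^5 - 1.2869*l^4 + 12.4973*l^3 - 11.2603*l^2 + 12.8818*l + 1.7641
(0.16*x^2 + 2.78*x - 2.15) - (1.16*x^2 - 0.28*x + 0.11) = -1.0*x^2 + 3.06*x - 2.26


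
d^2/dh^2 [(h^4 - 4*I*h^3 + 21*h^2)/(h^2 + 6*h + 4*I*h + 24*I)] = (2*h^6 + h^5*(36 + 24*I) + h^4*(120 + 432*I) + h^3*(-1596 + 1976*I) + h^2*(-3456 - 720*I) + 13824*I*h - 24192)/(h^6 + h^5*(18 + 12*I) + h^4*(60 + 216*I) + h^3*(-648 + 1232*I) + h^2*(-5184 + 1440*I) + h*(-10368 - 6912*I) - 13824*I)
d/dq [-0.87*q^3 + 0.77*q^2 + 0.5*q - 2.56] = -2.61*q^2 + 1.54*q + 0.5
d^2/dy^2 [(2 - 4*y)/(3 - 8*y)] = -64/(8*y - 3)^3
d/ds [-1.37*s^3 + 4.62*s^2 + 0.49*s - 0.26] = -4.11*s^2 + 9.24*s + 0.49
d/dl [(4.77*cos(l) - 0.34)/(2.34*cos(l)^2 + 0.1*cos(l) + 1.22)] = (11.1618*cos(l)^2 - 1.5912*cos(l) - 5.8534)*sin(l)/(5.4756*cos(l)^4 + 0.468*cos(l)^3 + 5.7196*cos(l)^2 + 0.244*cos(l) + 1.4884)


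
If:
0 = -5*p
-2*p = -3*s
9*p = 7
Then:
No Solution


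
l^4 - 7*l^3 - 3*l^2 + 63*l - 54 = (l - 6)*(l - 3)*(l - 1)*(l + 3)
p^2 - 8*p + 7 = (p - 7)*(p - 1)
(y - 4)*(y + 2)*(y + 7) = y^3 + 5*y^2 - 22*y - 56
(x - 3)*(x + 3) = x^2 - 9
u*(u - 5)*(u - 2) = u^3 - 7*u^2 + 10*u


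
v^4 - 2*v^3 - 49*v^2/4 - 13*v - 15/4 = (v - 5)*(v + 1/2)*(v + 1)*(v + 3/2)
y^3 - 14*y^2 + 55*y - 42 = (y - 7)*(y - 6)*(y - 1)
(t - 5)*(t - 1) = t^2 - 6*t + 5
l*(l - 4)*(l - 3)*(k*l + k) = k*l^4 - 6*k*l^3 + 5*k*l^2 + 12*k*l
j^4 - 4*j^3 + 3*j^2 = j^2*(j - 3)*(j - 1)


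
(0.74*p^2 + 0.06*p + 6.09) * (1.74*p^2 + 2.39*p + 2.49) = 1.2876*p^4 + 1.873*p^3 + 12.5826*p^2 + 14.7045*p + 15.1641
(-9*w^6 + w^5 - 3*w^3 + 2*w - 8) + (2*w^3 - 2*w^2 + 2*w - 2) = -9*w^6 + w^5 - w^3 - 2*w^2 + 4*w - 10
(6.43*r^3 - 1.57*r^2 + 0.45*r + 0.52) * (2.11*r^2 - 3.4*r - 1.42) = 13.5673*r^5 - 25.1747*r^4 - 2.8431*r^3 + 1.7966*r^2 - 2.407*r - 0.7384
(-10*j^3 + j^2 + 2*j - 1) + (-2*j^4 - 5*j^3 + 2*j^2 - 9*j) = -2*j^4 - 15*j^3 + 3*j^2 - 7*j - 1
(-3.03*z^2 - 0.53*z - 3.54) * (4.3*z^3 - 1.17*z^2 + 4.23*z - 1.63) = -13.029*z^5 + 1.2661*z^4 - 27.4188*z^3 + 6.8388*z^2 - 14.1103*z + 5.7702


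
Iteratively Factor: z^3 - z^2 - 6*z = (z + 2)*(z^2 - 3*z) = z*(z + 2)*(z - 3)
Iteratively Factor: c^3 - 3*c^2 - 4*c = (c)*(c^2 - 3*c - 4) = c*(c + 1)*(c - 4)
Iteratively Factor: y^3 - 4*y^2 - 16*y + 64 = (y + 4)*(y^2 - 8*y + 16) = (y - 4)*(y + 4)*(y - 4)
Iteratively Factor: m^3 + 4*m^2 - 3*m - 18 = (m + 3)*(m^2 + m - 6) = (m + 3)^2*(m - 2)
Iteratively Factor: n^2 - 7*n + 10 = (n - 2)*(n - 5)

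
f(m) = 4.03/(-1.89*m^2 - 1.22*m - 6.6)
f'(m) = 4.03*(3.78*m + 1.22)/(-1.89*m^2 - 1.22*m - 6.6)^2 = (15.2334*m + 4.9166)/(1.89*m^2 + 1.22*m + 6.6)^2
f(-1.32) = -0.49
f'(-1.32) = -0.22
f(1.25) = -0.36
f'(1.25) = 0.20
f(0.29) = -0.57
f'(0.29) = 0.18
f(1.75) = -0.28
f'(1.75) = 0.15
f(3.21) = -0.13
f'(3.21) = 0.06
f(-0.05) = -0.62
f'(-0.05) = 0.10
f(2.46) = -0.19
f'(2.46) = 0.10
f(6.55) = -0.04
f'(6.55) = 0.01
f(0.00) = -0.61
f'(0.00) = 0.11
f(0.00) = -0.61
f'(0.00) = 0.11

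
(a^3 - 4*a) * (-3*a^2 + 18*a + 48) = -3*a^5 + 18*a^4 + 60*a^3 - 72*a^2 - 192*a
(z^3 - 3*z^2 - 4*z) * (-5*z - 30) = -5*z^4 - 15*z^3 + 110*z^2 + 120*z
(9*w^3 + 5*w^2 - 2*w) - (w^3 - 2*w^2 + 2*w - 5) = 8*w^3 + 7*w^2 - 4*w + 5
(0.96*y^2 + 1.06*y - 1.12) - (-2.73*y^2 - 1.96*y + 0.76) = 3.69*y^2 + 3.02*y - 1.88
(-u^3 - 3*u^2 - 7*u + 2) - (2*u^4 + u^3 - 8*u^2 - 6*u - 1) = -2*u^4 - 2*u^3 + 5*u^2 - u + 3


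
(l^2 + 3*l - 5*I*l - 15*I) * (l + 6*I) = l^3 + 3*l^2 + I*l^2 + 30*l + 3*I*l + 90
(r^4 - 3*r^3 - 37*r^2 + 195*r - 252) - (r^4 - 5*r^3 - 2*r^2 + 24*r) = 2*r^3 - 35*r^2 + 171*r - 252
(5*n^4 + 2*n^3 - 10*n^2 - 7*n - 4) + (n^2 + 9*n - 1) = 5*n^4 + 2*n^3 - 9*n^2 + 2*n - 5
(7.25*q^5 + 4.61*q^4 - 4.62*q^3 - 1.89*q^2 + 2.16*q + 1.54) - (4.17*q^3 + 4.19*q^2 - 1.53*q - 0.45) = 7.25*q^5 + 4.61*q^4 - 8.79*q^3 - 6.08*q^2 + 3.69*q + 1.99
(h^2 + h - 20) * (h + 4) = h^3 + 5*h^2 - 16*h - 80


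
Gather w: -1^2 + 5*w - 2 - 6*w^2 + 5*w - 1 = -6*w^2 + 10*w - 4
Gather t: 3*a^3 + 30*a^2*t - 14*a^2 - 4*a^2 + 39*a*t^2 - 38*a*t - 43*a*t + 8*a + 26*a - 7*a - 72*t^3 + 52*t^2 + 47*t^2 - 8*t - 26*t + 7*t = 3*a^3 - 18*a^2 + 27*a - 72*t^3 + t^2*(39*a + 99) + t*(30*a^2 - 81*a - 27)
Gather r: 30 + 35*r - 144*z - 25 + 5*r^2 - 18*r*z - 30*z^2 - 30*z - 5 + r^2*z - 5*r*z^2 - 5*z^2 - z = r^2*(z + 5) + r*(-5*z^2 - 18*z + 35) - 35*z^2 - 175*z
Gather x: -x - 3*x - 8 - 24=-4*x - 32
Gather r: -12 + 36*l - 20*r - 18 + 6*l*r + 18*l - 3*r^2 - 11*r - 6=54*l - 3*r^2 + r*(6*l - 31) - 36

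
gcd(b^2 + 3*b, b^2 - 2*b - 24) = 1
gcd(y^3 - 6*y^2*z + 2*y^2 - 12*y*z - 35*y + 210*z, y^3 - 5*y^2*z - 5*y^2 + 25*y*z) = y - 5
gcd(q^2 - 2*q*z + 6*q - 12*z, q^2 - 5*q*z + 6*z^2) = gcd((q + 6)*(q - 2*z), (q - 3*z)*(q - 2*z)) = -q + 2*z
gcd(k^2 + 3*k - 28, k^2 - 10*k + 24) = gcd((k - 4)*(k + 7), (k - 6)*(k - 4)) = k - 4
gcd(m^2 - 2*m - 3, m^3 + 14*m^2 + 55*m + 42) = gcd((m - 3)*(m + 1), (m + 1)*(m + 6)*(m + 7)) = m + 1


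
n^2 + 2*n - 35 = (n - 5)*(n + 7)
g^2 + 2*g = g*(g + 2)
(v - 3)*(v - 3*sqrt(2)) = v^2 - 3*sqrt(2)*v - 3*v + 9*sqrt(2)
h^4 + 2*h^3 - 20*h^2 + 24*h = h*(h - 2)^2*(h + 6)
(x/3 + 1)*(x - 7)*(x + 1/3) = x^3/3 - 11*x^2/9 - 67*x/9 - 7/3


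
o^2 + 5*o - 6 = (o - 1)*(o + 6)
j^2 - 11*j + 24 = (j - 8)*(j - 3)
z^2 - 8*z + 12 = (z - 6)*(z - 2)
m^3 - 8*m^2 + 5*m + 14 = (m - 7)*(m - 2)*(m + 1)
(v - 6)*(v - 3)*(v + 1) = v^3 - 8*v^2 + 9*v + 18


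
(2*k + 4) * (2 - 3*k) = -6*k^2 - 8*k + 8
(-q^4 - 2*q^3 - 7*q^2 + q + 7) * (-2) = 2*q^4 + 4*q^3 + 14*q^2 - 2*q - 14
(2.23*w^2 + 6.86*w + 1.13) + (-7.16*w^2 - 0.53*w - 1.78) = -4.93*w^2 + 6.33*w - 0.65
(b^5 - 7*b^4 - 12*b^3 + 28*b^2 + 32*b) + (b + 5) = b^5 - 7*b^4 - 12*b^3 + 28*b^2 + 33*b + 5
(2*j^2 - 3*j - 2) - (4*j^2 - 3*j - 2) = -2*j^2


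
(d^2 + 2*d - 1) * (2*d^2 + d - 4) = 2*d^4 + 5*d^3 - 4*d^2 - 9*d + 4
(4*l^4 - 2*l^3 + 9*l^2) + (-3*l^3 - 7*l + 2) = 4*l^4 - 5*l^3 + 9*l^2 - 7*l + 2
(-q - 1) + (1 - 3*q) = -4*q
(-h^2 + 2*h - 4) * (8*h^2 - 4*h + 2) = -8*h^4 + 20*h^3 - 42*h^2 + 20*h - 8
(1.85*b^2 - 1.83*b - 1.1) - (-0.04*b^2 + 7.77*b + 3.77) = 1.89*b^2 - 9.6*b - 4.87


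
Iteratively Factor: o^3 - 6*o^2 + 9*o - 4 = (o - 1)*(o^2 - 5*o + 4) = (o - 4)*(o - 1)*(o - 1)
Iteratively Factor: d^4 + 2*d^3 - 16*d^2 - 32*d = (d + 4)*(d^3 - 2*d^2 - 8*d) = (d - 4)*(d + 4)*(d^2 + 2*d) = d*(d - 4)*(d + 4)*(d + 2)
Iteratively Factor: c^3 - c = (c + 1)*(c^2 - c) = c*(c + 1)*(c - 1)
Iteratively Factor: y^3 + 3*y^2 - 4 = (y + 2)*(y^2 + y - 2) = (y - 1)*(y + 2)*(y + 2)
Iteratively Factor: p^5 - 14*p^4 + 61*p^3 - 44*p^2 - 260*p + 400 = (p - 2)*(p^4 - 12*p^3 + 37*p^2 + 30*p - 200) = (p - 5)*(p - 2)*(p^3 - 7*p^2 + 2*p + 40) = (p - 5)*(p - 4)*(p - 2)*(p^2 - 3*p - 10) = (p - 5)^2*(p - 4)*(p - 2)*(p + 2)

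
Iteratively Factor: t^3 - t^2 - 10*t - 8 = (t - 4)*(t^2 + 3*t + 2) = (t - 4)*(t + 2)*(t + 1)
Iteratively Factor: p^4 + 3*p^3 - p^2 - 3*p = (p + 1)*(p^3 + 2*p^2 - 3*p) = (p + 1)*(p + 3)*(p^2 - p) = p*(p + 1)*(p + 3)*(p - 1)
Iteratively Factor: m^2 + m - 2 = (m + 2)*(m - 1)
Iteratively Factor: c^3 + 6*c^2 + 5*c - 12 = (c + 4)*(c^2 + 2*c - 3) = (c - 1)*(c + 4)*(c + 3)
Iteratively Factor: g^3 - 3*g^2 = (g)*(g^2 - 3*g) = g^2*(g - 3)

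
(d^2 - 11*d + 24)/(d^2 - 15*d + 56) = (d - 3)/(d - 7)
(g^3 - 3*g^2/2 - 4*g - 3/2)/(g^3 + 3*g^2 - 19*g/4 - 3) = 2*(g^2 - 2*g - 3)/(2*g^2 + 5*g - 12)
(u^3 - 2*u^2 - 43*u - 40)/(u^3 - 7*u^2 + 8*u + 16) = (u^2 - 3*u - 40)/(u^2 - 8*u + 16)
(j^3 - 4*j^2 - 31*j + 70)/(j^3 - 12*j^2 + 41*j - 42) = (j + 5)/(j - 3)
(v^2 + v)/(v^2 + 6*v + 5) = v/(v + 5)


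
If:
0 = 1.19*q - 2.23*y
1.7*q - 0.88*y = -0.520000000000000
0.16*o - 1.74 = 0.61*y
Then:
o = 10.02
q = -0.42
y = -0.23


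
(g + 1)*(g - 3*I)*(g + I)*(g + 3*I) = g^4 + g^3 + I*g^3 + 9*g^2 + I*g^2 + 9*g + 9*I*g + 9*I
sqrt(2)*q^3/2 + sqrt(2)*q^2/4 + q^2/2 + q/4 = q*(q + 1/2)*(sqrt(2)*q/2 + 1/2)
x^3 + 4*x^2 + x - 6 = (x - 1)*(x + 2)*(x + 3)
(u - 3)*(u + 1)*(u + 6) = u^3 + 4*u^2 - 15*u - 18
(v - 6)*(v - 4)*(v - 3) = v^3 - 13*v^2 + 54*v - 72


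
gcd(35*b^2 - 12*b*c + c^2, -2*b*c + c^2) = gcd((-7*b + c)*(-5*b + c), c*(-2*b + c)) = 1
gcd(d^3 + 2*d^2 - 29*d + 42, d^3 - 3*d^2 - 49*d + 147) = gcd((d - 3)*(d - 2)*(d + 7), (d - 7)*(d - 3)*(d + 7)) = d^2 + 4*d - 21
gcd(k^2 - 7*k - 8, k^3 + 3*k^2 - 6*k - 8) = k + 1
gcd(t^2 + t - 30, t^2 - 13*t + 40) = t - 5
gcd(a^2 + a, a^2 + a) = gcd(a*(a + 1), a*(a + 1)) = a^2 + a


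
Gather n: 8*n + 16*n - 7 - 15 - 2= 24*n - 24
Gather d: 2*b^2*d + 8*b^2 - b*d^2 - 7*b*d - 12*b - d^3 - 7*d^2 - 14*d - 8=8*b^2 - 12*b - d^3 + d^2*(-b - 7) + d*(2*b^2 - 7*b - 14) - 8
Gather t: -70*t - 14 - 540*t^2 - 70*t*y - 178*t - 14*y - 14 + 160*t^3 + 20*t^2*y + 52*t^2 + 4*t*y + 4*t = 160*t^3 + t^2*(20*y - 488) + t*(-66*y - 244) - 14*y - 28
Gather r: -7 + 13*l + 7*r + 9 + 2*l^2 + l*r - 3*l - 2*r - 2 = 2*l^2 + 10*l + r*(l + 5)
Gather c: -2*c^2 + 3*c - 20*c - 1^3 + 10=-2*c^2 - 17*c + 9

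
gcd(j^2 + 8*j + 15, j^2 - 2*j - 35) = j + 5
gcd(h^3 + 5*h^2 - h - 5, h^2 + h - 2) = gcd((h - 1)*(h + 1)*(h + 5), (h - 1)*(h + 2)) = h - 1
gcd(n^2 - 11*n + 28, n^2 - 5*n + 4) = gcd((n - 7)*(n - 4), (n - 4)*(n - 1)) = n - 4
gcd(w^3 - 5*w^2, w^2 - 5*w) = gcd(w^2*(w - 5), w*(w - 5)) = w^2 - 5*w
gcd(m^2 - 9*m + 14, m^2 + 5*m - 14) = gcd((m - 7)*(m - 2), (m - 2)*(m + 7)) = m - 2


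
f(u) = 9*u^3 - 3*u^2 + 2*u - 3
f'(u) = 27*u^2 - 6*u + 2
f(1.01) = 5.23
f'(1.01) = 23.48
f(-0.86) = -12.66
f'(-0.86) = 27.13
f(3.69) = 415.72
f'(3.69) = 347.49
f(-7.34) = -3738.33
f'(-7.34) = 1500.68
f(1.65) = 32.56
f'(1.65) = 65.61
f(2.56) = 133.45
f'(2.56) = 163.59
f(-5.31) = -1445.70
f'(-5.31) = 795.15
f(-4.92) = -1157.32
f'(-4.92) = 685.09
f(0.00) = -3.00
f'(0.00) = 2.00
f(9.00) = 6333.00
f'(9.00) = 2135.00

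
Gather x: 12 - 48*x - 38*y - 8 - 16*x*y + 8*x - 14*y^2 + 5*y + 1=x*(-16*y - 40) - 14*y^2 - 33*y + 5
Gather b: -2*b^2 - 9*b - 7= -2*b^2 - 9*b - 7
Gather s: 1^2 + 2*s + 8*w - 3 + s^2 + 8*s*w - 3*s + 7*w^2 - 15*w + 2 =s^2 + s*(8*w - 1) + 7*w^2 - 7*w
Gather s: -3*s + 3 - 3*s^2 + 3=-3*s^2 - 3*s + 6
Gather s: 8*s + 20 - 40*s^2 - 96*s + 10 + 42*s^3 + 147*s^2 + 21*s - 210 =42*s^3 + 107*s^2 - 67*s - 180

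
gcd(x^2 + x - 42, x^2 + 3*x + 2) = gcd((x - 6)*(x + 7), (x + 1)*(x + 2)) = 1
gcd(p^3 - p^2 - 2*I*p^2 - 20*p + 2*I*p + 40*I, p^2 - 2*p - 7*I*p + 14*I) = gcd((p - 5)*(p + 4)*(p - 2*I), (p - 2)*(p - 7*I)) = 1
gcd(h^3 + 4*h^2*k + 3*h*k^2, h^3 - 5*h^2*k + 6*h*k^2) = h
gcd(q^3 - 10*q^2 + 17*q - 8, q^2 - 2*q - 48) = q - 8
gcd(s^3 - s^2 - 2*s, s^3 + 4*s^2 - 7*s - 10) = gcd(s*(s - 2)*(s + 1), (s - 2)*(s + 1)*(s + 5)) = s^2 - s - 2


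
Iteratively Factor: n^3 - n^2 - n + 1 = (n - 1)*(n^2 - 1) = (n - 1)*(n + 1)*(n - 1)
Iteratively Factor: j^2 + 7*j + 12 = (j + 3)*(j + 4)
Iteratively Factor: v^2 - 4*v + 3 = (v - 3)*(v - 1)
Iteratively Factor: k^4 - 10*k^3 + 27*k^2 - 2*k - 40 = (k + 1)*(k^3 - 11*k^2 + 38*k - 40) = (k - 2)*(k + 1)*(k^2 - 9*k + 20) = (k - 4)*(k - 2)*(k + 1)*(k - 5)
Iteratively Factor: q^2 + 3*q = (q)*(q + 3)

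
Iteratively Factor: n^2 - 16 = (n + 4)*(n - 4)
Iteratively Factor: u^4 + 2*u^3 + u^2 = (u + 1)*(u^3 + u^2) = u*(u + 1)*(u^2 + u) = u^2*(u + 1)*(u + 1)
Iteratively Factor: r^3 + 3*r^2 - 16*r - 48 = (r + 4)*(r^2 - r - 12) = (r + 3)*(r + 4)*(r - 4)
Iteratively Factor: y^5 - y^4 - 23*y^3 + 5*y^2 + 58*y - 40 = (y + 4)*(y^4 - 5*y^3 - 3*y^2 + 17*y - 10) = (y + 2)*(y + 4)*(y^3 - 7*y^2 + 11*y - 5) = (y - 1)*(y + 2)*(y + 4)*(y^2 - 6*y + 5) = (y - 1)^2*(y + 2)*(y + 4)*(y - 5)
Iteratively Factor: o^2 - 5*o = (o - 5)*(o)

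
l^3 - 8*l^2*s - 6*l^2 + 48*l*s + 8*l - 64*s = (l - 4)*(l - 2)*(l - 8*s)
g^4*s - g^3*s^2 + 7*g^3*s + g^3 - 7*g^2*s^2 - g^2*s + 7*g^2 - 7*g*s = g*(g + 7)*(g - s)*(g*s + 1)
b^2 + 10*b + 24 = (b + 4)*(b + 6)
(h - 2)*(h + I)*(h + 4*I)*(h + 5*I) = h^4 - 2*h^3 + 10*I*h^3 - 29*h^2 - 20*I*h^2 + 58*h - 20*I*h + 40*I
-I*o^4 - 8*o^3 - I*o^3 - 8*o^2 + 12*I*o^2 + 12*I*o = o*(o - 6*I)*(o - 2*I)*(-I*o - I)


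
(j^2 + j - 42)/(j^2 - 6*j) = (j + 7)/j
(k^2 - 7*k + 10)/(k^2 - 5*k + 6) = (k - 5)/(k - 3)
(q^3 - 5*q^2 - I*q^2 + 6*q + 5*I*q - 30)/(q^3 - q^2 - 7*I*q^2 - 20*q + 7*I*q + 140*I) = (q^2 - I*q + 6)/(q^2 + q*(4 - 7*I) - 28*I)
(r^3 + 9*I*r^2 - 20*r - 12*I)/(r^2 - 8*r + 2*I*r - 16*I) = (r^2 + 7*I*r - 6)/(r - 8)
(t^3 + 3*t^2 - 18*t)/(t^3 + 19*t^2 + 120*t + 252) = t*(t - 3)/(t^2 + 13*t + 42)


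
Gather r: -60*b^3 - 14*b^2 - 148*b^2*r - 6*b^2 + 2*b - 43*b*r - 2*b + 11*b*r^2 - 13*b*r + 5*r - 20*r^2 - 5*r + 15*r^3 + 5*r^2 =-60*b^3 - 20*b^2 + 15*r^3 + r^2*(11*b - 15) + r*(-148*b^2 - 56*b)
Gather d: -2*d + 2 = 2 - 2*d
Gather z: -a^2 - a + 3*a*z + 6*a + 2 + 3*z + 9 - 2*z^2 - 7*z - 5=-a^2 + 5*a - 2*z^2 + z*(3*a - 4) + 6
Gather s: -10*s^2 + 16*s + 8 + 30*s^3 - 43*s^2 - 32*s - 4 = 30*s^3 - 53*s^2 - 16*s + 4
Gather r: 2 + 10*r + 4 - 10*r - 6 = 0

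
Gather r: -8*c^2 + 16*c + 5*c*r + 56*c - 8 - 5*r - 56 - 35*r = -8*c^2 + 72*c + r*(5*c - 40) - 64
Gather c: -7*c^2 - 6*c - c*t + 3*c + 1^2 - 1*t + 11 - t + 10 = -7*c^2 + c*(-t - 3) - 2*t + 22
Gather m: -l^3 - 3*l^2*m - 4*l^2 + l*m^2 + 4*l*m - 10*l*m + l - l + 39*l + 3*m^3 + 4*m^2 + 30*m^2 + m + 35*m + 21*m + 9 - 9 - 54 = -l^3 - 4*l^2 + 39*l + 3*m^3 + m^2*(l + 34) + m*(-3*l^2 - 6*l + 57) - 54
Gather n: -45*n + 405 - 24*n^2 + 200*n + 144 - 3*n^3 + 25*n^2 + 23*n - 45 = -3*n^3 + n^2 + 178*n + 504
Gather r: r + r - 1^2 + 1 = 2*r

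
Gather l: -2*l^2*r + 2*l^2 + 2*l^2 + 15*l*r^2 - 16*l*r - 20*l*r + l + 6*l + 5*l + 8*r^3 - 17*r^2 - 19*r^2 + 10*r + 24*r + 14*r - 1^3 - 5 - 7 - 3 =l^2*(4 - 2*r) + l*(15*r^2 - 36*r + 12) + 8*r^3 - 36*r^2 + 48*r - 16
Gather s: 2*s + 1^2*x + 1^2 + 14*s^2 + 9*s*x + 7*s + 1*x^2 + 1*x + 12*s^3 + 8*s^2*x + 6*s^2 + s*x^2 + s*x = 12*s^3 + s^2*(8*x + 20) + s*(x^2 + 10*x + 9) + x^2 + 2*x + 1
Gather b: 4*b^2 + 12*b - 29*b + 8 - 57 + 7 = 4*b^2 - 17*b - 42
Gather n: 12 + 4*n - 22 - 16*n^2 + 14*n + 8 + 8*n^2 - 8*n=-8*n^2 + 10*n - 2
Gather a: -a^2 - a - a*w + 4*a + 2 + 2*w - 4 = -a^2 + a*(3 - w) + 2*w - 2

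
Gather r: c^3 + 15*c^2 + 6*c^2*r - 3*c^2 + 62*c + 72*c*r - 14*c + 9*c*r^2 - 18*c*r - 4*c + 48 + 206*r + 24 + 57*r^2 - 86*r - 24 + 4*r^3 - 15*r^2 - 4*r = c^3 + 12*c^2 + 44*c + 4*r^3 + r^2*(9*c + 42) + r*(6*c^2 + 54*c + 116) + 48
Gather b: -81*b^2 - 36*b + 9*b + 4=-81*b^2 - 27*b + 4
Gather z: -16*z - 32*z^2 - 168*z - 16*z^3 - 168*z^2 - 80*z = -16*z^3 - 200*z^2 - 264*z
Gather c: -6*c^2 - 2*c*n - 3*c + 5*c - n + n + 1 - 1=-6*c^2 + c*(2 - 2*n)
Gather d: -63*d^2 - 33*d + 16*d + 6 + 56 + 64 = -63*d^2 - 17*d + 126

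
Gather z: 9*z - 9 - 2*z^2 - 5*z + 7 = -2*z^2 + 4*z - 2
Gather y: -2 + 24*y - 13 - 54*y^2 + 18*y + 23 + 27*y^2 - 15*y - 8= -27*y^2 + 27*y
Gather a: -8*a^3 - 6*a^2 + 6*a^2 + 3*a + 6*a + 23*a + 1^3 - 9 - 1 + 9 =-8*a^3 + 32*a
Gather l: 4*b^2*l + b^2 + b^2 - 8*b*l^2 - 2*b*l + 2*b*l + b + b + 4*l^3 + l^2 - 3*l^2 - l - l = 2*b^2 + 2*b + 4*l^3 + l^2*(-8*b - 2) + l*(4*b^2 - 2)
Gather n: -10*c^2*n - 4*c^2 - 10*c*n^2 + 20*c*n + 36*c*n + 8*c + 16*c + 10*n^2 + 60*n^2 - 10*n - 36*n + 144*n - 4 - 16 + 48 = -4*c^2 + 24*c + n^2*(70 - 10*c) + n*(-10*c^2 + 56*c + 98) + 28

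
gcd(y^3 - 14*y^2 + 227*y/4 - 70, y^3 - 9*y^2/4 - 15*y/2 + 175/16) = y - 7/2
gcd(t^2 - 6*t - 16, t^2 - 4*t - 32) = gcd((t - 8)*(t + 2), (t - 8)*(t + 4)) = t - 8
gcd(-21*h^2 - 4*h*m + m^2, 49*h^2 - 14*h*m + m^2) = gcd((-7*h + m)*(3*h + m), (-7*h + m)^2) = 7*h - m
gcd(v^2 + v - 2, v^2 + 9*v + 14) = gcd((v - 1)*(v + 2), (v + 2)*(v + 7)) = v + 2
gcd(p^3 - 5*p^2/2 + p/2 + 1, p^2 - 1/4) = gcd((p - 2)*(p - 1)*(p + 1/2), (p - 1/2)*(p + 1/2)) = p + 1/2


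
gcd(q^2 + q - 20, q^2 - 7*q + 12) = q - 4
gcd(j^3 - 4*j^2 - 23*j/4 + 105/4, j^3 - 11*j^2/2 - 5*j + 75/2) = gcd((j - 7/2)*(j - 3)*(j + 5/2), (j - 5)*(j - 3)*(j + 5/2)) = j^2 - j/2 - 15/2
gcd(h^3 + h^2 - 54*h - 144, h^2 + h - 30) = h + 6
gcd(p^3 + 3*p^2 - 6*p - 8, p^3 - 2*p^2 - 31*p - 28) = p^2 + 5*p + 4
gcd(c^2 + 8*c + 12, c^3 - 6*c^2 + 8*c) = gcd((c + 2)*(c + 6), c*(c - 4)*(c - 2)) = 1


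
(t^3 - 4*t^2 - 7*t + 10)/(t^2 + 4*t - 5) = (t^2 - 3*t - 10)/(t + 5)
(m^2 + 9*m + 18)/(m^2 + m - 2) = (m^2 + 9*m + 18)/(m^2 + m - 2)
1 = 1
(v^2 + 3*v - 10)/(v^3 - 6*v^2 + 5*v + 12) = (v^2 + 3*v - 10)/(v^3 - 6*v^2 + 5*v + 12)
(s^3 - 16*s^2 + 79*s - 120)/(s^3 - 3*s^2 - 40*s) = (s^2 - 8*s + 15)/(s*(s + 5))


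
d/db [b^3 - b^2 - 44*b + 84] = 3*b^2 - 2*b - 44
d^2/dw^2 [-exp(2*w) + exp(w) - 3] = (1 - 4*exp(w))*exp(w)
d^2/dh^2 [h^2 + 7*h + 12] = 2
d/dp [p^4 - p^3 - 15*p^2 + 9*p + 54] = 4*p^3 - 3*p^2 - 30*p + 9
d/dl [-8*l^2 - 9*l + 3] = -16*l - 9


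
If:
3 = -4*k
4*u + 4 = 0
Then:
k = -3/4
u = -1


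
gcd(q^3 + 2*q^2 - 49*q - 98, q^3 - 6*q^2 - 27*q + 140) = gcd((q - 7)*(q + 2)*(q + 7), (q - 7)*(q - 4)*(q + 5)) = q - 7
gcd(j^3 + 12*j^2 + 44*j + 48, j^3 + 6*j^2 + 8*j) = j^2 + 6*j + 8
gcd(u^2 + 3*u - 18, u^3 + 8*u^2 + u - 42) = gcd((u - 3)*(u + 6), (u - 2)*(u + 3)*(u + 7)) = 1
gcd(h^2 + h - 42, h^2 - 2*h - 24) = h - 6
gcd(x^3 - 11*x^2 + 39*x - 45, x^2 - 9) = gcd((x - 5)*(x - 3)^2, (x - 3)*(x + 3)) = x - 3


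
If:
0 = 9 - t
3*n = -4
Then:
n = -4/3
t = 9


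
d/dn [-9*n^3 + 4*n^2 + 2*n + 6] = -27*n^2 + 8*n + 2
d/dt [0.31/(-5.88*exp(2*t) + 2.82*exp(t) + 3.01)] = (3.6456*exp(t) - 0.8742)*exp(t)/(-5.88*exp(2*t) + 2.82*exp(t) + 3.01)^2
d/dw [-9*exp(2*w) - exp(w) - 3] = (-18*exp(w) - 1)*exp(w)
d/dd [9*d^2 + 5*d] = 18*d + 5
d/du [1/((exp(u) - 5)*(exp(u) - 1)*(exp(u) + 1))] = -((exp(u) - 5)*(exp(u) - 1) + (exp(u) - 5)*(exp(u) + 1) + (exp(u) - 1)*(exp(u) + 1))/(4*(exp(u) - 5)^2*(exp(u) - 1)^2*cosh(u/2)^2)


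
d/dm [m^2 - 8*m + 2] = 2*m - 8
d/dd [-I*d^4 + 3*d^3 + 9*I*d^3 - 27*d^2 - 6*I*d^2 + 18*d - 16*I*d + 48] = -4*I*d^3 + d^2*(9 + 27*I) + d*(-54 - 12*I) + 18 - 16*I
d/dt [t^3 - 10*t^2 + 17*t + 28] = 3*t^2 - 20*t + 17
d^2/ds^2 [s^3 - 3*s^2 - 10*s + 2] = 6*s - 6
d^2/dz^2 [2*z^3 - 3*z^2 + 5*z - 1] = 12*z - 6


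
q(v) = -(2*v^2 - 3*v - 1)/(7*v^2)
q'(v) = -(4*v - 3)/(7*v^2) + 2*(2*v^2 - 3*v - 1)/(7*v^3) = (-3*v - 2)/(7*v^3)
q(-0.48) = -0.56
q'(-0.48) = 0.72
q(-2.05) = -0.46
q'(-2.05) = -0.07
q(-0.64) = -0.61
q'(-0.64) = 0.04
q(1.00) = 0.29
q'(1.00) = -0.71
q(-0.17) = 2.14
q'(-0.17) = 43.33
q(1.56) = 0.05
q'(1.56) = -0.25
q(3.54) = -0.15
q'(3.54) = -0.04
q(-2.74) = -0.42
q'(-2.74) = -0.04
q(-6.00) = -0.35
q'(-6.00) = -0.01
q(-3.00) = -0.41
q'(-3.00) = -0.04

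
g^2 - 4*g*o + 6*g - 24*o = (g + 6)*(g - 4*o)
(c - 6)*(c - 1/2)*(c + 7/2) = c^3 - 3*c^2 - 79*c/4 + 21/2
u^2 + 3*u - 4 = (u - 1)*(u + 4)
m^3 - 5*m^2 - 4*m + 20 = (m - 5)*(m - 2)*(m + 2)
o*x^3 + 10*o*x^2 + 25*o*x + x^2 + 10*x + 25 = (x + 5)^2*(o*x + 1)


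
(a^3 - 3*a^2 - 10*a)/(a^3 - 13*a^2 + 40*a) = (a + 2)/(a - 8)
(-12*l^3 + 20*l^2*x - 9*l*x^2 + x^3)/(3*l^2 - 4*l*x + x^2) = (12*l^2 - 8*l*x + x^2)/(-3*l + x)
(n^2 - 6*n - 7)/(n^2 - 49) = (n + 1)/(n + 7)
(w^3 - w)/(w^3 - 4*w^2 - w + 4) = w/(w - 4)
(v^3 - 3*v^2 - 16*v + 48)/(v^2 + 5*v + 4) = (v^2 - 7*v + 12)/(v + 1)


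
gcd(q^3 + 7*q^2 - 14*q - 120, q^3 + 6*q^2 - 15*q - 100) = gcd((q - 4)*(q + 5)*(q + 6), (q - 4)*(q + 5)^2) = q^2 + q - 20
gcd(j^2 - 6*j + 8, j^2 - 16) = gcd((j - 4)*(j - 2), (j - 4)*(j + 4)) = j - 4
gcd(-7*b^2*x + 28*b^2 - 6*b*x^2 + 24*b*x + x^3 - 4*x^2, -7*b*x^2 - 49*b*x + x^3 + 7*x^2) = -7*b + x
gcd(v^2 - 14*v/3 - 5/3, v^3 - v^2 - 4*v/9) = v + 1/3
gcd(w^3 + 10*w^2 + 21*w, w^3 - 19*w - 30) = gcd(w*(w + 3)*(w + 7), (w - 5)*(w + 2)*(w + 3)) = w + 3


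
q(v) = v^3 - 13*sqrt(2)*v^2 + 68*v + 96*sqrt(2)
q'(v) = 3*v^2 - 26*sqrt(2)*v + 68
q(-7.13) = -1646.17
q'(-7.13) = 482.68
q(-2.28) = -126.70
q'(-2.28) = 167.43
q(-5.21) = -858.97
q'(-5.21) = 341.00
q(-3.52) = -375.00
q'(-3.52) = 234.60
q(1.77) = 204.07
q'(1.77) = 12.32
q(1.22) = 193.18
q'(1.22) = 27.61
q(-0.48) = 98.78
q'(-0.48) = 86.34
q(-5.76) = -1056.98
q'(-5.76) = 379.33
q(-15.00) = -8395.81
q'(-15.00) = 1294.54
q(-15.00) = -8395.81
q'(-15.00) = 1294.54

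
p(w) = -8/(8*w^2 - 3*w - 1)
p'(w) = -8*(3 - 16*w)/(8*w^2 - 3*w - 1)^2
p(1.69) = -0.48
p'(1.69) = 0.68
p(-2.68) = -0.12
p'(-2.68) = -0.09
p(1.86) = -0.38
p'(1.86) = 0.48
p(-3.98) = -0.06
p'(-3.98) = -0.03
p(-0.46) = -3.86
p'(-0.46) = -19.29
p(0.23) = 6.32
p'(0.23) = 3.39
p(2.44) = -0.20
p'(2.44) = 0.19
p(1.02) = -1.88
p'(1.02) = 5.86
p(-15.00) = 0.00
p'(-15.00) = 0.00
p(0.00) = 8.00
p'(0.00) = -24.00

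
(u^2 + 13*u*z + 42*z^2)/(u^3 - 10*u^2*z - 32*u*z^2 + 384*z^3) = (u + 7*z)/(u^2 - 16*u*z + 64*z^2)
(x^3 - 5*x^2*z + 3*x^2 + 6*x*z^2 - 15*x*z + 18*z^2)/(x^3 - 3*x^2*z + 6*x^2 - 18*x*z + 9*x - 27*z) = (x - 2*z)/(x + 3)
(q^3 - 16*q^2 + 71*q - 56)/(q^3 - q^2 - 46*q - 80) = (q^2 - 8*q + 7)/(q^2 + 7*q + 10)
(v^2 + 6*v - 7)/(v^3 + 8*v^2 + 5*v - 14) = 1/(v + 2)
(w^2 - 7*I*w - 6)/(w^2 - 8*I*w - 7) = (w - 6*I)/(w - 7*I)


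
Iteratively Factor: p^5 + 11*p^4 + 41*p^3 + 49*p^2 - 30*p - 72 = (p - 1)*(p^4 + 12*p^3 + 53*p^2 + 102*p + 72) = (p - 1)*(p + 4)*(p^3 + 8*p^2 + 21*p + 18) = (p - 1)*(p + 3)*(p + 4)*(p^2 + 5*p + 6) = (p - 1)*(p + 2)*(p + 3)*(p + 4)*(p + 3)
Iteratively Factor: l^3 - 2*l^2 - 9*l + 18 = (l + 3)*(l^2 - 5*l + 6) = (l - 2)*(l + 3)*(l - 3)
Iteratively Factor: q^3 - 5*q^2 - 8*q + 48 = (q - 4)*(q^2 - q - 12) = (q - 4)^2*(q + 3)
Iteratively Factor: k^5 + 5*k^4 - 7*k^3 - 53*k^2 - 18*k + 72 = (k + 3)*(k^4 + 2*k^3 - 13*k^2 - 14*k + 24) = (k + 2)*(k + 3)*(k^3 - 13*k + 12) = (k - 3)*(k + 2)*(k + 3)*(k^2 + 3*k - 4) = (k - 3)*(k + 2)*(k + 3)*(k + 4)*(k - 1)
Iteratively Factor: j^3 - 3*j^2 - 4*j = (j + 1)*(j^2 - 4*j) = j*(j + 1)*(j - 4)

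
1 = 1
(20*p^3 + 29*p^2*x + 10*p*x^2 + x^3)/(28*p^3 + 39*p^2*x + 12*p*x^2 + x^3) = (5*p + x)/(7*p + x)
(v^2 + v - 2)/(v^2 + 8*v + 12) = (v - 1)/(v + 6)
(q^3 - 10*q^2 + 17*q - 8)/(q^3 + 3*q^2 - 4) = (q^2 - 9*q + 8)/(q^2 + 4*q + 4)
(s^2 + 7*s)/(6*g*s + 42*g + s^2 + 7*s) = s/(6*g + s)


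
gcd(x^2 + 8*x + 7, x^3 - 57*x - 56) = x^2 + 8*x + 7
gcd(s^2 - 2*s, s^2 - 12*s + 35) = 1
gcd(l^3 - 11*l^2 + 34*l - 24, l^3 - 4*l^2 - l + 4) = l^2 - 5*l + 4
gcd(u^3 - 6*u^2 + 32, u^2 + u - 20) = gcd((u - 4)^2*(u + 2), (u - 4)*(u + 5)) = u - 4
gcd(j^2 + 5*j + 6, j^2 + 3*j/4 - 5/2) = j + 2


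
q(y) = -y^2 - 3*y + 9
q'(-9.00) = 15.00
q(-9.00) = -45.00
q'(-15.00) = 27.00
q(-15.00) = -171.00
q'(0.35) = -3.70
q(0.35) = 7.83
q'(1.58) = -6.16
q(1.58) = 1.76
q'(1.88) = -6.76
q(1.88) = -0.17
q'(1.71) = -6.42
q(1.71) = 0.95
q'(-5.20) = 7.40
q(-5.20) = -2.44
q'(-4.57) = 6.14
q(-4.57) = 1.83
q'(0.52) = -4.04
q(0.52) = 7.17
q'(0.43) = -3.86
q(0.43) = 7.53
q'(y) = -2*y - 3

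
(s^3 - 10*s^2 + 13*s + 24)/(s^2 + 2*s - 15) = (s^2 - 7*s - 8)/(s + 5)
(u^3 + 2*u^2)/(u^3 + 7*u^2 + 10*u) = u/(u + 5)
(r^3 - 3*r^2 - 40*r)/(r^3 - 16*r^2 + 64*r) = (r + 5)/(r - 8)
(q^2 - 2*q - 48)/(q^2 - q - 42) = (q - 8)/(q - 7)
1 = 1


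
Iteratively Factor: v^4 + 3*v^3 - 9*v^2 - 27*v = (v + 3)*(v^3 - 9*v) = v*(v + 3)*(v^2 - 9) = v*(v - 3)*(v + 3)*(v + 3)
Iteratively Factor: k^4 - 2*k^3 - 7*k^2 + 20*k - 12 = (k - 2)*(k^3 - 7*k + 6) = (k - 2)^2*(k^2 + 2*k - 3) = (k - 2)^2*(k + 3)*(k - 1)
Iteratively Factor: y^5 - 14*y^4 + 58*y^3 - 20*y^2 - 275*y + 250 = (y + 2)*(y^4 - 16*y^3 + 90*y^2 - 200*y + 125) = (y - 5)*(y + 2)*(y^3 - 11*y^2 + 35*y - 25) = (y - 5)*(y - 1)*(y + 2)*(y^2 - 10*y + 25) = (y - 5)^2*(y - 1)*(y + 2)*(y - 5)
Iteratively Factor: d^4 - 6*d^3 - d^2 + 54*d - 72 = (d - 2)*(d^3 - 4*d^2 - 9*d + 36) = (d - 2)*(d + 3)*(d^2 - 7*d + 12) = (d - 4)*(d - 2)*(d + 3)*(d - 3)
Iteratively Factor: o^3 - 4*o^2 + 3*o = (o)*(o^2 - 4*o + 3) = o*(o - 1)*(o - 3)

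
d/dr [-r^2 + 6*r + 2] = 6 - 2*r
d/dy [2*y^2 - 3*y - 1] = 4*y - 3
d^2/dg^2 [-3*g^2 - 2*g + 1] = -6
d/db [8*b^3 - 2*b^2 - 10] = 4*b*(6*b - 1)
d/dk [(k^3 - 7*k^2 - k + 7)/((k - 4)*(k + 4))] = (k^4 - 47*k^2 + 210*k + 16)/(k^4 - 32*k^2 + 256)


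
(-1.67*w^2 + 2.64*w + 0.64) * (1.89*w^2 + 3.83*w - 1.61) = -3.1563*w^4 - 1.4065*w^3 + 14.0095*w^2 - 1.7992*w - 1.0304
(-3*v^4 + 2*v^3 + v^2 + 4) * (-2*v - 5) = 6*v^5 + 11*v^4 - 12*v^3 - 5*v^2 - 8*v - 20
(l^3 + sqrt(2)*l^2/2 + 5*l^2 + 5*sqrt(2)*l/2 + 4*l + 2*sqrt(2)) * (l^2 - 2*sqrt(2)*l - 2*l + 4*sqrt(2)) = l^5 - 3*sqrt(2)*l^4/2 + 3*l^4 - 8*l^3 - 9*sqrt(2)*l^3/2 - 14*l^2 + 9*sqrt(2)*l^2 + 12*l + 12*sqrt(2)*l + 16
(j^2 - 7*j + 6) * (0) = 0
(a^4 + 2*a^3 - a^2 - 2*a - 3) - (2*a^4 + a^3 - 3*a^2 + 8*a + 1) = -a^4 + a^3 + 2*a^2 - 10*a - 4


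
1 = 1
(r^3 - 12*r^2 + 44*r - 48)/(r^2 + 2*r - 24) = (r^2 - 8*r + 12)/(r + 6)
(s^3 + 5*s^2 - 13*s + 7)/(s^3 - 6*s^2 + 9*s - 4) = (s + 7)/(s - 4)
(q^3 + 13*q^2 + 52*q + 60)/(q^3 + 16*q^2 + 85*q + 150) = (q + 2)/(q + 5)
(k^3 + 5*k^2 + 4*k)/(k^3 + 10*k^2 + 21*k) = (k^2 + 5*k + 4)/(k^2 + 10*k + 21)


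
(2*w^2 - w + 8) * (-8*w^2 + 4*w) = -16*w^4 + 16*w^3 - 68*w^2 + 32*w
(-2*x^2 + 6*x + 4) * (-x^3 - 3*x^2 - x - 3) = 2*x^5 - 20*x^3 - 12*x^2 - 22*x - 12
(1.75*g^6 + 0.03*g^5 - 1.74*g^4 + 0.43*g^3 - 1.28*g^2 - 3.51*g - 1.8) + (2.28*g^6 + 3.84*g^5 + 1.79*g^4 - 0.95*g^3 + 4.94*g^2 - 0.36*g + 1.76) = 4.03*g^6 + 3.87*g^5 + 0.05*g^4 - 0.52*g^3 + 3.66*g^2 - 3.87*g - 0.04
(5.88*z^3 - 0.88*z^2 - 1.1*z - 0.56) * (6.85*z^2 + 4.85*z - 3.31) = 40.278*z^5 + 22.49*z^4 - 31.2658*z^3 - 6.2582*z^2 + 0.925*z + 1.8536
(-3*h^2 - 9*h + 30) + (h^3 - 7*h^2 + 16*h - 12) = h^3 - 10*h^2 + 7*h + 18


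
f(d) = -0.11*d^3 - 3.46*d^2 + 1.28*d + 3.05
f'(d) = -0.33*d^2 - 6.92*d + 1.28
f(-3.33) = -35.52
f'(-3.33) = 20.66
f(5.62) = -118.56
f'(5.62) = -48.03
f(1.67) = -4.97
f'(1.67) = -11.20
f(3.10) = -29.51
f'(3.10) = -23.34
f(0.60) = 2.55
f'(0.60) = -2.99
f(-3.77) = -45.06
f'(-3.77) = 22.68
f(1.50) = -3.19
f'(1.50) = -9.84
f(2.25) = -12.84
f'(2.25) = -15.96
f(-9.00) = -208.54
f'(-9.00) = 36.83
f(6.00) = -137.59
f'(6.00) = -52.12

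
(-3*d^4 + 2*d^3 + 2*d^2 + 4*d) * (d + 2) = -3*d^5 - 4*d^4 + 6*d^3 + 8*d^2 + 8*d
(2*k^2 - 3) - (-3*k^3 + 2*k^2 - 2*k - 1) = 3*k^3 + 2*k - 2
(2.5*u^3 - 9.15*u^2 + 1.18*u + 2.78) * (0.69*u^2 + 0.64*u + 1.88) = 1.725*u^5 - 4.7135*u^4 - 0.341800000000002*u^3 - 14.5286*u^2 + 3.9976*u + 5.2264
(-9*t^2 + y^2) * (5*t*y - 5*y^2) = -45*t^3*y + 45*t^2*y^2 + 5*t*y^3 - 5*y^4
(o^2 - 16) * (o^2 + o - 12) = o^4 + o^3 - 28*o^2 - 16*o + 192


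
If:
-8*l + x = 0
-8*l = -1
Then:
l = 1/8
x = 1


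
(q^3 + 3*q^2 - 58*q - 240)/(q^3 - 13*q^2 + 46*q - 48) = (q^2 + 11*q + 30)/(q^2 - 5*q + 6)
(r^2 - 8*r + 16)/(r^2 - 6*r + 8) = (r - 4)/(r - 2)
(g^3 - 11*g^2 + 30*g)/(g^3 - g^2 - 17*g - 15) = g*(g - 6)/(g^2 + 4*g + 3)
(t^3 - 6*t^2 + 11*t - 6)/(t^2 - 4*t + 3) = t - 2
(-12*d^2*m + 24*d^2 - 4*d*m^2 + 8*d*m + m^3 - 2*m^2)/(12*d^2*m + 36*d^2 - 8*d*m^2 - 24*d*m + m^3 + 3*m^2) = (-2*d*m + 4*d - m^2 + 2*m)/(2*d*m + 6*d - m^2 - 3*m)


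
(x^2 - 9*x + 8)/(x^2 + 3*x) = (x^2 - 9*x + 8)/(x*(x + 3))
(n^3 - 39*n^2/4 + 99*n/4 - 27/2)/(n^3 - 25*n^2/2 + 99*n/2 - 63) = (4*n - 3)/(2*(2*n - 7))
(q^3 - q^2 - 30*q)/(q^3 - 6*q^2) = (q + 5)/q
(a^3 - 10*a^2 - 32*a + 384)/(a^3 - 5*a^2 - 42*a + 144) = (a - 8)/(a - 3)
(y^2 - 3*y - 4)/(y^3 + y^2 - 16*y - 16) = 1/(y + 4)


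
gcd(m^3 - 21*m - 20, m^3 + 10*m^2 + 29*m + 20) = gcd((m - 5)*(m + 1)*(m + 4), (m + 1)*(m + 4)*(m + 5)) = m^2 + 5*m + 4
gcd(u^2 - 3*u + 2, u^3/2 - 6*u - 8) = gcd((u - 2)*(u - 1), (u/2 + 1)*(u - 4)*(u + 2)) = 1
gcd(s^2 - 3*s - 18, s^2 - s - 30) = s - 6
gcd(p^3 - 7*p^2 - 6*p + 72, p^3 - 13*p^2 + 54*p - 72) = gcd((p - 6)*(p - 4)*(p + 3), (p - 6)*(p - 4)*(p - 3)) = p^2 - 10*p + 24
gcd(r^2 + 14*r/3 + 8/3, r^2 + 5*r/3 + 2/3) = r + 2/3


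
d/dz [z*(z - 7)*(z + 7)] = 3*z^2 - 49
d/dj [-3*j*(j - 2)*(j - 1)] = -9*j^2 + 18*j - 6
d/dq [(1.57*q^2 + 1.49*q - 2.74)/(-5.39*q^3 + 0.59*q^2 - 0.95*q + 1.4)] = (8.4623*q^4 + 16.0622*q^3 - 46.6764*q^2 + 7.6292*q - 0.517)/(29.0521*q^6 - 6.3602*q^5 + 10.5891*q^4 - 16.213*q^3 + 2.5545*q^2 - 2.66*q + 1.96)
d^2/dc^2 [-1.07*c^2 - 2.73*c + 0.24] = -2.14000000000000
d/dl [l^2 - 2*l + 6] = 2*l - 2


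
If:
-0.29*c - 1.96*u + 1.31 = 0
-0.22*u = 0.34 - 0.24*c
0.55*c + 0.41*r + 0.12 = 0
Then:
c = 1.79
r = -2.69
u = 0.40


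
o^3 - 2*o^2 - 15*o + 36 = (o - 3)^2*(o + 4)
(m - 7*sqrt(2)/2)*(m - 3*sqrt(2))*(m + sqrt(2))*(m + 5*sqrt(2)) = m^4 - sqrt(2)*m^3/2 - 47*m^2 + 61*sqrt(2)*m + 210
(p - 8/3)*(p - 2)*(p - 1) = p^3 - 17*p^2/3 + 10*p - 16/3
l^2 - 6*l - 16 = (l - 8)*(l + 2)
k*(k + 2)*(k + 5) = k^3 + 7*k^2 + 10*k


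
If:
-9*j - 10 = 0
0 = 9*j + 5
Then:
No Solution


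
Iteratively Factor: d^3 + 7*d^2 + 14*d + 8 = (d + 4)*(d^2 + 3*d + 2) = (d + 2)*(d + 4)*(d + 1)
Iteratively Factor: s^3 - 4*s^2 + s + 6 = (s - 2)*(s^2 - 2*s - 3) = (s - 3)*(s - 2)*(s + 1)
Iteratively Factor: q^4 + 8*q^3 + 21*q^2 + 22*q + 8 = (q + 2)*(q^3 + 6*q^2 + 9*q + 4) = (q + 1)*(q + 2)*(q^2 + 5*q + 4) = (q + 1)^2*(q + 2)*(q + 4)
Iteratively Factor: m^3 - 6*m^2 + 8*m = (m - 2)*(m^2 - 4*m) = m*(m - 2)*(m - 4)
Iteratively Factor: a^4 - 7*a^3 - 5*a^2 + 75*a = (a - 5)*(a^3 - 2*a^2 - 15*a) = (a - 5)*(a + 3)*(a^2 - 5*a) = a*(a - 5)*(a + 3)*(a - 5)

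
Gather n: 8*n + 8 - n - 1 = 7*n + 7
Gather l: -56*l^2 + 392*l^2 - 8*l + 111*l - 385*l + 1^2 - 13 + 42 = 336*l^2 - 282*l + 30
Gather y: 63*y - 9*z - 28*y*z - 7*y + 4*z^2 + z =y*(56 - 28*z) + 4*z^2 - 8*z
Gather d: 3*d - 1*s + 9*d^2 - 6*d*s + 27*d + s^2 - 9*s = 9*d^2 + d*(30 - 6*s) + s^2 - 10*s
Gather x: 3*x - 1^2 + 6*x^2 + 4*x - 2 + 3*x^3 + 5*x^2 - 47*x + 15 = 3*x^3 + 11*x^2 - 40*x + 12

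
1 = 1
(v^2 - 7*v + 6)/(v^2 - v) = (v - 6)/v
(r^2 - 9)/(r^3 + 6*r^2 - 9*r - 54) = 1/(r + 6)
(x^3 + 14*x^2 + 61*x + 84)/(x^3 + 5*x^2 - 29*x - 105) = (x + 4)/(x - 5)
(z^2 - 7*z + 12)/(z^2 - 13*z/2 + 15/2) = 2*(z^2 - 7*z + 12)/(2*z^2 - 13*z + 15)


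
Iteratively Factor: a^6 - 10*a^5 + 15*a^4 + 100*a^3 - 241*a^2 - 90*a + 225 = (a - 3)*(a^5 - 7*a^4 - 6*a^3 + 82*a^2 + 5*a - 75) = (a - 5)*(a - 3)*(a^4 - 2*a^3 - 16*a^2 + 2*a + 15) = (a - 5)*(a - 3)*(a + 1)*(a^3 - 3*a^2 - 13*a + 15) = (a - 5)*(a - 3)*(a + 1)*(a + 3)*(a^2 - 6*a + 5) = (a - 5)^2*(a - 3)*(a + 1)*(a + 3)*(a - 1)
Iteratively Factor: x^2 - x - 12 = (x + 3)*(x - 4)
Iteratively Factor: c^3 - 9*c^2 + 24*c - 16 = (c - 1)*(c^2 - 8*c + 16) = (c - 4)*(c - 1)*(c - 4)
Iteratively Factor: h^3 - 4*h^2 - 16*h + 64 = (h + 4)*(h^2 - 8*h + 16) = (h - 4)*(h + 4)*(h - 4)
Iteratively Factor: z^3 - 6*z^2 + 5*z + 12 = (z - 4)*(z^2 - 2*z - 3) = (z - 4)*(z + 1)*(z - 3)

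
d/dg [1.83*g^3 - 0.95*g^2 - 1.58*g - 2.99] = 5.49*g^2 - 1.9*g - 1.58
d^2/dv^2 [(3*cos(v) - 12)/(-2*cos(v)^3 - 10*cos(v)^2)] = 3*(4*cos(v) - 21*tan(v)^4 - 201/cos(v) - 424/cos(v)^2 + 270/cos(v)^3 + 621/cos(v)^4)/(2*(cos(v) + 5)^3)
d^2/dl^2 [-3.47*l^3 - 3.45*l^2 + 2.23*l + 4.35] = -20.82*l - 6.9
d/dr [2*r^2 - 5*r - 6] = 4*r - 5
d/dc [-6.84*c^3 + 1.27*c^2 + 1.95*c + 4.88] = -20.52*c^2 + 2.54*c + 1.95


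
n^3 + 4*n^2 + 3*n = n*(n + 1)*(n + 3)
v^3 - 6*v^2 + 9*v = v*(v - 3)^2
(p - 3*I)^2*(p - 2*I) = p^3 - 8*I*p^2 - 21*p + 18*I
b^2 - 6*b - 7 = (b - 7)*(b + 1)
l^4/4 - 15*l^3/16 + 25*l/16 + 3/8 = (l/4 + 1/4)*(l - 3)*(l - 2)*(l + 1/4)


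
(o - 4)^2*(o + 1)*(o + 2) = o^4 - 5*o^3 - 6*o^2 + 32*o + 32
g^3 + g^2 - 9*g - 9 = (g - 3)*(g + 1)*(g + 3)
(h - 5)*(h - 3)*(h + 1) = h^3 - 7*h^2 + 7*h + 15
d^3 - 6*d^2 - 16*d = d*(d - 8)*(d + 2)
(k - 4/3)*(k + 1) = k^2 - k/3 - 4/3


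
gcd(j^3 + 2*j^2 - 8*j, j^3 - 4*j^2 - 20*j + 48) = j^2 + 2*j - 8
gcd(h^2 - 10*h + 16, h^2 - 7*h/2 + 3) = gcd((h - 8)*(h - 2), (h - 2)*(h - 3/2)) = h - 2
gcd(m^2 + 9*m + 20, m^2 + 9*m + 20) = m^2 + 9*m + 20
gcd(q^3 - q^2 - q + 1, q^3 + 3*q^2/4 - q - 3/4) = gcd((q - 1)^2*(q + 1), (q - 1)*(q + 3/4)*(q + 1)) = q^2 - 1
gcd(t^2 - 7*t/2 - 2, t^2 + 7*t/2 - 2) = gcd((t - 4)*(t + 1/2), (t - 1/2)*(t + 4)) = 1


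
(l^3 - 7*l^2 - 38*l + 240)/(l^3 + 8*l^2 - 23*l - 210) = (l - 8)/(l + 7)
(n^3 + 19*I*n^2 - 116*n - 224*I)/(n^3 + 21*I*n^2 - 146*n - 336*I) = (n + 4*I)/(n + 6*I)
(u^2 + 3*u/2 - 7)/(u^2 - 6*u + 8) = (u + 7/2)/(u - 4)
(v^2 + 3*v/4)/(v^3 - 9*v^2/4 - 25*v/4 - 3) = v/(v^2 - 3*v - 4)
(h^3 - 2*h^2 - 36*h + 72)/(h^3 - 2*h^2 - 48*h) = (h^2 - 8*h + 12)/(h*(h - 8))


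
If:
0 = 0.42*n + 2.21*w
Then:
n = -5.26190476190476*w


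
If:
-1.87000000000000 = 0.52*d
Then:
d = -3.60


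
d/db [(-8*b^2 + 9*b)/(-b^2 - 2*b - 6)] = (25*b^2 + 96*b - 54)/(b^4 + 4*b^3 + 16*b^2 + 24*b + 36)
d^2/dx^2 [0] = 0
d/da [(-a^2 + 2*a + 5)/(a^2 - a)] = (-a^2 - 10*a + 5)/(a^2*(a^2 - 2*a + 1))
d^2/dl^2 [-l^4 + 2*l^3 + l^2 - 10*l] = -12*l^2 + 12*l + 2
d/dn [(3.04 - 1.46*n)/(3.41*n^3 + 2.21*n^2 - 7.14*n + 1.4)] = (9.9572*n^3 - 27.8726*n^2 - 13.4368*n + 19.6616)/(11.6281*n^6 + 15.0722*n^5 - 43.8107*n^4 - 22.0108*n^3 + 57.1676*n^2 - 19.992*n + 1.96)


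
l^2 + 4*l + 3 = (l + 1)*(l + 3)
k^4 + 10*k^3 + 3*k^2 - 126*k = k*(k - 3)*(k + 6)*(k + 7)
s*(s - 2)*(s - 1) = s^3 - 3*s^2 + 2*s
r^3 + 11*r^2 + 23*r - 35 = (r - 1)*(r + 5)*(r + 7)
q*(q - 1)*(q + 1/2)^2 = q^4 - 3*q^2/4 - q/4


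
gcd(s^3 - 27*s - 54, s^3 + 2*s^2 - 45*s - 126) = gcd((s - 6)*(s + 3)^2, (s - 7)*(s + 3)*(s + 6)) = s + 3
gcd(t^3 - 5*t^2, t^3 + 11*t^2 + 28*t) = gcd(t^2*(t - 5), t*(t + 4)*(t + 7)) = t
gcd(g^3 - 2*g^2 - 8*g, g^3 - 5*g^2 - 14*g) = g^2 + 2*g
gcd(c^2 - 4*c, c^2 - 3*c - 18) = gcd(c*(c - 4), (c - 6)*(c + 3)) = 1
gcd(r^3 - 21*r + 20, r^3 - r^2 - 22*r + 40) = r^2 + r - 20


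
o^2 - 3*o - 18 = (o - 6)*(o + 3)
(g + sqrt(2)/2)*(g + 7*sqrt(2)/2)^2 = g^3 + 15*sqrt(2)*g^2/2 + 63*g/2 + 49*sqrt(2)/4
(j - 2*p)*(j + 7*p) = j^2 + 5*j*p - 14*p^2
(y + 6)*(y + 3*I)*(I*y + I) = I*y^3 - 3*y^2 + 7*I*y^2 - 21*y + 6*I*y - 18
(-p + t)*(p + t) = -p^2 + t^2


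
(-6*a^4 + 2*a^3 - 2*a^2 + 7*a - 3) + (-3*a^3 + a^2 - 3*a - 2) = -6*a^4 - a^3 - a^2 + 4*a - 5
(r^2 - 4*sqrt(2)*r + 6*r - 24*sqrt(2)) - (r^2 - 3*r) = -4*sqrt(2)*r + 9*r - 24*sqrt(2)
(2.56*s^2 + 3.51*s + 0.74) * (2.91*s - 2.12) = 7.4496*s^3 + 4.7869*s^2 - 5.2878*s - 1.5688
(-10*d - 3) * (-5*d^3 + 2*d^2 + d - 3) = 50*d^4 - 5*d^3 - 16*d^2 + 27*d + 9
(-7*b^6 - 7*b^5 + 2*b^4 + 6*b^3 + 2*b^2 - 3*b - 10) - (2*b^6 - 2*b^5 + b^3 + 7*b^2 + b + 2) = -9*b^6 - 5*b^5 + 2*b^4 + 5*b^3 - 5*b^2 - 4*b - 12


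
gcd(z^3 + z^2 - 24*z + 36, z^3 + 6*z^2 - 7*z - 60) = z - 3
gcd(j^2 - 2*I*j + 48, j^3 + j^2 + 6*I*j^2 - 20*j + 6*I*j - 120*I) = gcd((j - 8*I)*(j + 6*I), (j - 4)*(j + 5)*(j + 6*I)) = j + 6*I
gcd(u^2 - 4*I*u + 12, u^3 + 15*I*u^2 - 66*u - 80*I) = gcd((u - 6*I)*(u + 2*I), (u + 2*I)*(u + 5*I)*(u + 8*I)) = u + 2*I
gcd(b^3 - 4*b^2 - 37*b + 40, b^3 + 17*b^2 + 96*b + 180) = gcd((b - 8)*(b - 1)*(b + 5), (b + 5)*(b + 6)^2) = b + 5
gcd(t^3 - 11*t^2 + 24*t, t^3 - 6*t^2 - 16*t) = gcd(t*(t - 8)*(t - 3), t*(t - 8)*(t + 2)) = t^2 - 8*t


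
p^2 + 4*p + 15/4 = (p + 3/2)*(p + 5/2)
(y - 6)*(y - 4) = y^2 - 10*y + 24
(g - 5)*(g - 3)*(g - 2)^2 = g^4 - 12*g^3 + 51*g^2 - 92*g + 60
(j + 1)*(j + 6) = j^2 + 7*j + 6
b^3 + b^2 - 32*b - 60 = (b - 6)*(b + 2)*(b + 5)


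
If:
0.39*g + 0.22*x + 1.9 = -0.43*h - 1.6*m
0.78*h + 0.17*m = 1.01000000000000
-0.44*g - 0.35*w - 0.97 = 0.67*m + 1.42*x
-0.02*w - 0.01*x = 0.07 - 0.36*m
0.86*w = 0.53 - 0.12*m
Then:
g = -8.25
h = 1.24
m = 0.27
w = 0.58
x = 1.60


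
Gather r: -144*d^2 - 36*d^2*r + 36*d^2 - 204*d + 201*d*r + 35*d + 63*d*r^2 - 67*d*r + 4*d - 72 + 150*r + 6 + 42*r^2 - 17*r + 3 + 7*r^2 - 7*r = -108*d^2 - 165*d + r^2*(63*d + 49) + r*(-36*d^2 + 134*d + 126) - 63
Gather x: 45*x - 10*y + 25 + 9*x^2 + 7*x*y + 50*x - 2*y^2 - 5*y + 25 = 9*x^2 + x*(7*y + 95) - 2*y^2 - 15*y + 50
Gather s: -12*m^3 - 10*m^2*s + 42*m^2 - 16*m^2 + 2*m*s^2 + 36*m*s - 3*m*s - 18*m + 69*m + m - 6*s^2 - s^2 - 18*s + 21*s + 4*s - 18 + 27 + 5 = -12*m^3 + 26*m^2 + 52*m + s^2*(2*m - 7) + s*(-10*m^2 + 33*m + 7) + 14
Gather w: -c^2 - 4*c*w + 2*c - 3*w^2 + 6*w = -c^2 + 2*c - 3*w^2 + w*(6 - 4*c)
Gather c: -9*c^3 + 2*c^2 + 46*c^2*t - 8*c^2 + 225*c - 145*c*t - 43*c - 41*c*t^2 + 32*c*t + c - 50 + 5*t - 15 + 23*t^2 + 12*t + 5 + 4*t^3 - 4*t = -9*c^3 + c^2*(46*t - 6) + c*(-41*t^2 - 113*t + 183) + 4*t^3 + 23*t^2 + 13*t - 60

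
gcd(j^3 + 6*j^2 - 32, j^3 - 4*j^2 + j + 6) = j - 2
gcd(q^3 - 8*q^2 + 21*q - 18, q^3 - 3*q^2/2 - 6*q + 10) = q - 2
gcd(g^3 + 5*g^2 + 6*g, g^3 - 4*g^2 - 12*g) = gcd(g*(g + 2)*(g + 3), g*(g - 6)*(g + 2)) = g^2 + 2*g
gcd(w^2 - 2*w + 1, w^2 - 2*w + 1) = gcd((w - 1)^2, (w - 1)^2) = w^2 - 2*w + 1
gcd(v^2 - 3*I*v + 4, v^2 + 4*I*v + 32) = v - 4*I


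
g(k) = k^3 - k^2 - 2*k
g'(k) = 3*k^2 - 2*k - 2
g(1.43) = -1.98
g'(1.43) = 1.27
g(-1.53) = -2.86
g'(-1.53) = 8.08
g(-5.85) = -222.72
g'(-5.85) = 112.37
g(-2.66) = -20.58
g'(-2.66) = 24.55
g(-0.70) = 0.57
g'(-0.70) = 0.87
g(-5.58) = -193.72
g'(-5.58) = 102.57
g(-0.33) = 0.52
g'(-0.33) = -1.01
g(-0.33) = 0.52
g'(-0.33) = -1.01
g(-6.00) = -240.00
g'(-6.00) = 118.00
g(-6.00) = -240.00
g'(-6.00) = 118.00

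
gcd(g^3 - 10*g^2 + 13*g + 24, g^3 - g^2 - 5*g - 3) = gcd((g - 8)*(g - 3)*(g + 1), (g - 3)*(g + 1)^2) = g^2 - 2*g - 3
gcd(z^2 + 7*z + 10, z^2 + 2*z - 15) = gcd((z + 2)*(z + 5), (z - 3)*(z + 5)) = z + 5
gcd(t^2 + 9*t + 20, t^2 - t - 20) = t + 4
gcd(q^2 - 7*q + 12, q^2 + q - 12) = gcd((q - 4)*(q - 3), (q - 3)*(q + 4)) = q - 3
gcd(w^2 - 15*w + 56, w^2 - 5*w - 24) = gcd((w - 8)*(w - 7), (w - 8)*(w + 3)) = w - 8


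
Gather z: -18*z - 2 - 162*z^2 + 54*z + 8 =-162*z^2 + 36*z + 6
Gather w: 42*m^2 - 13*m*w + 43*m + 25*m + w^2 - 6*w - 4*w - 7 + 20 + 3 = 42*m^2 + 68*m + w^2 + w*(-13*m - 10) + 16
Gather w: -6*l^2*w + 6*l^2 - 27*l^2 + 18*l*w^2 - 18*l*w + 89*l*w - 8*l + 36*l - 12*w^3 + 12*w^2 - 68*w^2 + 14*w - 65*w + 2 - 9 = -21*l^2 + 28*l - 12*w^3 + w^2*(18*l - 56) + w*(-6*l^2 + 71*l - 51) - 7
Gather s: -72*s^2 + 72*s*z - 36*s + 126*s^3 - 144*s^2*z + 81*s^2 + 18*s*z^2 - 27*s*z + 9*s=126*s^3 + s^2*(9 - 144*z) + s*(18*z^2 + 45*z - 27)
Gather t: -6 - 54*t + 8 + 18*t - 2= -36*t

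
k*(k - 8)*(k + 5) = k^3 - 3*k^2 - 40*k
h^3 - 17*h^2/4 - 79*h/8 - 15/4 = (h - 6)*(h + 1/2)*(h + 5/4)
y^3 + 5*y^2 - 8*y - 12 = (y - 2)*(y + 1)*(y + 6)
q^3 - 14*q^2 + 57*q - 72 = (q - 8)*(q - 3)^2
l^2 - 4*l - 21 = (l - 7)*(l + 3)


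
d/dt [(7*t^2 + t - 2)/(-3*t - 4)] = (-21*t^2 - 56*t - 10)/(9*t^2 + 24*t + 16)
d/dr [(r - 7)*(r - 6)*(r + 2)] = 3*r^2 - 22*r + 16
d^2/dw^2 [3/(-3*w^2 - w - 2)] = 6*(9*w^2 + 3*w - (6*w + 1)^2 + 6)/(3*w^2 + w + 2)^3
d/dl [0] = 0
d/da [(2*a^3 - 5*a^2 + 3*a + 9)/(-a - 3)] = a*(-4*a^2 - 13*a + 30)/(a^2 + 6*a + 9)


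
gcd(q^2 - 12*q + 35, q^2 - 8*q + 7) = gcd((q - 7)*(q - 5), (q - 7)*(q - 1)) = q - 7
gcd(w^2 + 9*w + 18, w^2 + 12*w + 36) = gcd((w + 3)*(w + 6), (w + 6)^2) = w + 6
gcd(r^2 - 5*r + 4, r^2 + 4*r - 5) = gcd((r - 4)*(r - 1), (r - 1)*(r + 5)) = r - 1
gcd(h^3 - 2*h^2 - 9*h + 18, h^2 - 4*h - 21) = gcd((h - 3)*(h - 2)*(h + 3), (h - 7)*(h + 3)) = h + 3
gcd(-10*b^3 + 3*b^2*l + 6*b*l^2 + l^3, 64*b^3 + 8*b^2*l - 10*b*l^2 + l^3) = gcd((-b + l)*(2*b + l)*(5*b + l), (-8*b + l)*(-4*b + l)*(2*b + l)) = 2*b + l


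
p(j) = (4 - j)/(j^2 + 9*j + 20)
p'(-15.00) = 0.02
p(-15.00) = 0.17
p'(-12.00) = 0.06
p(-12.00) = 0.29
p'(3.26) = -0.02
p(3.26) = 0.01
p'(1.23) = -0.06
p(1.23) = 0.09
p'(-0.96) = -0.31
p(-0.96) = 0.40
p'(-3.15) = -8.44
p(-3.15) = 4.55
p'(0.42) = -0.10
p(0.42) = 0.15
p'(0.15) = -0.13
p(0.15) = 0.18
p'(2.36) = -0.03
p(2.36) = 0.04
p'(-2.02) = -1.03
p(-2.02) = 1.02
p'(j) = (4 - j)*(-2*j - 9)/(j^2 + 9*j + 20)^2 - 1/(j^2 + 9*j + 20)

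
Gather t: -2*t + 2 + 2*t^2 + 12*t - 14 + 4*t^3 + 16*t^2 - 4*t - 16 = 4*t^3 + 18*t^2 + 6*t - 28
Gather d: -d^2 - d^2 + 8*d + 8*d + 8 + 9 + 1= -2*d^2 + 16*d + 18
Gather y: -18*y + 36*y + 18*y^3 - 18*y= 18*y^3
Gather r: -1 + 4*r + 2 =4*r + 1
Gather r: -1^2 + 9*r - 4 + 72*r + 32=81*r + 27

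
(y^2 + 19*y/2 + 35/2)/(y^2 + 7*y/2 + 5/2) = (y + 7)/(y + 1)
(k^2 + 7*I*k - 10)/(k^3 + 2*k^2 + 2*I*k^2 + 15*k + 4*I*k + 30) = (k + 2*I)/(k^2 + k*(2 - 3*I) - 6*I)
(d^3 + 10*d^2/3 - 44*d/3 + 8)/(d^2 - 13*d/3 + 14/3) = (3*d^2 + 16*d - 12)/(3*d - 7)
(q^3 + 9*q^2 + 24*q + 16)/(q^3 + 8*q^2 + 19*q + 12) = (q + 4)/(q + 3)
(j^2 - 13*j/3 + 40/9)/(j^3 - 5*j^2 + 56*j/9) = (3*j - 5)/(j*(3*j - 7))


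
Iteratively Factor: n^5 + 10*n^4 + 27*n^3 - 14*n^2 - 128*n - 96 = (n + 1)*(n^4 + 9*n^3 + 18*n^2 - 32*n - 96) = (n + 1)*(n + 4)*(n^3 + 5*n^2 - 2*n - 24) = (n - 2)*(n + 1)*(n + 4)*(n^2 + 7*n + 12) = (n - 2)*(n + 1)*(n + 4)^2*(n + 3)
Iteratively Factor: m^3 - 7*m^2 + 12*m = (m)*(m^2 - 7*m + 12) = m*(m - 4)*(m - 3)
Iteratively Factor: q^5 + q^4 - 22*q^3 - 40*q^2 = (q + 4)*(q^4 - 3*q^3 - 10*q^2) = (q - 5)*(q + 4)*(q^3 + 2*q^2) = q*(q - 5)*(q + 4)*(q^2 + 2*q) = q^2*(q - 5)*(q + 4)*(q + 2)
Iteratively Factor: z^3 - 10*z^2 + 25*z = (z - 5)*(z^2 - 5*z) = (z - 5)^2*(z)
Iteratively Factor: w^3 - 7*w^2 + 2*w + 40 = (w - 4)*(w^2 - 3*w - 10) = (w - 4)*(w + 2)*(w - 5)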